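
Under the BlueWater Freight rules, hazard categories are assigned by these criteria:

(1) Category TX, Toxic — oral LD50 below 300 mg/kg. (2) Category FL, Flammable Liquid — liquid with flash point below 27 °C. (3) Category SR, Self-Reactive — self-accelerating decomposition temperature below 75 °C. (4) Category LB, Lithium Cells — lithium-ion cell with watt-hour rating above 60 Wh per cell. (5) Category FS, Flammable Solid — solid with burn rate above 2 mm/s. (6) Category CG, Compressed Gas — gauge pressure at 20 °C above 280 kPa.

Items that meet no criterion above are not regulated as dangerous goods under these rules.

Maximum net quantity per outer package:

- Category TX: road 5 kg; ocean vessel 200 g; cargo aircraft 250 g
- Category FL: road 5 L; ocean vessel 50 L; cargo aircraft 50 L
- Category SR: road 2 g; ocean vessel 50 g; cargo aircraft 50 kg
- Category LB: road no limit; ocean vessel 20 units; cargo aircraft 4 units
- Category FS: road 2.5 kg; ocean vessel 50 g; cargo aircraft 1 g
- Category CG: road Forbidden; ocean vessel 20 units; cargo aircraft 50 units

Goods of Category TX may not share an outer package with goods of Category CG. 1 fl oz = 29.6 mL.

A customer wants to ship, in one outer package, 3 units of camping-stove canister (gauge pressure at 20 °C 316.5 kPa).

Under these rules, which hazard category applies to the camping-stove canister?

Camping-stove canister: gauge pressure at 20 °C 316.5 kPa > 280 kPa → Category CG (Compressed Gas).

Category CG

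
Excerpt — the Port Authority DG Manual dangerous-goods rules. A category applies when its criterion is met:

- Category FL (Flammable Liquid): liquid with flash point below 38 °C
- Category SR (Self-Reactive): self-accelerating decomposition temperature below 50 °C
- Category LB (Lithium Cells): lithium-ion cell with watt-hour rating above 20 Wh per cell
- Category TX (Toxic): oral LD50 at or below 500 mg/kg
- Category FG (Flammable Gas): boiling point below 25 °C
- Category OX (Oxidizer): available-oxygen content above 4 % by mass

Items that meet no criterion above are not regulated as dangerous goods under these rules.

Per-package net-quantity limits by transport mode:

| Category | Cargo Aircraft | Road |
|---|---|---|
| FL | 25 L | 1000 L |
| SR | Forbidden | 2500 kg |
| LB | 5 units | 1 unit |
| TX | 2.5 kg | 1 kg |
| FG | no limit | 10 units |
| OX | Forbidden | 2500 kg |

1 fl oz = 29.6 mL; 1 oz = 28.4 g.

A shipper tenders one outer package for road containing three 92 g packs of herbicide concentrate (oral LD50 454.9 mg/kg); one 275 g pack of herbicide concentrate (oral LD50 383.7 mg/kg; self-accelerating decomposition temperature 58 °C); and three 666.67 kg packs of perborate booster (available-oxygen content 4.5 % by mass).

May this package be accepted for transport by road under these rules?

The herbicide concentrate has oral LD50 454.9 mg/kg, which is ≤ 500 mg/kg, so it is Category TX (Toxic).
The herbicide concentrate has oral LD50 383.7 mg/kg, which is ≤ 500 mg/kg, so it is Category TX (Toxic).
The perborate booster has available-oxygen content 4.5 % by mass, which is > 4 % by mass, so it is Category OX (Oxidizer).
Category TX net quantity: (three 92 g packs = 276 g) + 275 g = 551 g.
551 g ≤ 1 kg (road limit, Category TX) — within limit.
Category OX quantity: three 666.67 kg packs = 2000.01 kg.
That is within the Category OX road limit of 2500 kg.
Every hazard category is within its road limit and no segregation rule is violated.

Yes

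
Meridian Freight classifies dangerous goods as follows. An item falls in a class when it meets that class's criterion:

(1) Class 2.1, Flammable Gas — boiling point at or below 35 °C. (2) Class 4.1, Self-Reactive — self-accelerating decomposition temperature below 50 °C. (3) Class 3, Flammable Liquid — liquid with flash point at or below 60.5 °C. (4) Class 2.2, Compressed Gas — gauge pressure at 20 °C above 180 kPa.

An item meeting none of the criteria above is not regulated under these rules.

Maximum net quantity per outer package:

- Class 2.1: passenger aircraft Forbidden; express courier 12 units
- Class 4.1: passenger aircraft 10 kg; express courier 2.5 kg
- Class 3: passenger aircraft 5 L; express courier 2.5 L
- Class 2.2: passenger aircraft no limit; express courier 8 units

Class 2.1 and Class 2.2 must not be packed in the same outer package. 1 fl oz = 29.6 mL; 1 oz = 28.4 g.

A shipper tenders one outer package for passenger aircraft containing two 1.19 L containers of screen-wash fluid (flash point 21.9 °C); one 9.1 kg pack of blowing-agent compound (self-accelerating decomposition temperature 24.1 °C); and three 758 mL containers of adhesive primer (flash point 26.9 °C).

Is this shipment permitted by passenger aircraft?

The screen-wash fluid has flash point 21.9 °C, which is ≤ 60.5 °C, so it is Class 3 (Flammable Liquid).
The blowing-agent compound has self-accelerating decomposition temperature 24.1 °C, which is < 50 °C, so it is Class 4.1 (Self-Reactive).
Flash point 26.9 °C meets the Class 3 criterion (Flammable Liquid), so the adhesive primer is Class 3.
Class 4.1 quantity: 9.1 kg.
That is within the Class 4.1 passenger aircraft limit of 10 kg.
Total Class 3: (two 1.19 L containers = 2.38 L) + (three 758 mL containers = 2.274 L) = 4.654 L.
4.654 L is within the passenger aircraft limit of 5 L for Class 3.
The segregation rule (Class 2.1 with Class 2.2) does not apply to Class 4.1 with Class 3.
Every hazard class is within its passenger aircraft limit and no segregation rule is violated.

Yes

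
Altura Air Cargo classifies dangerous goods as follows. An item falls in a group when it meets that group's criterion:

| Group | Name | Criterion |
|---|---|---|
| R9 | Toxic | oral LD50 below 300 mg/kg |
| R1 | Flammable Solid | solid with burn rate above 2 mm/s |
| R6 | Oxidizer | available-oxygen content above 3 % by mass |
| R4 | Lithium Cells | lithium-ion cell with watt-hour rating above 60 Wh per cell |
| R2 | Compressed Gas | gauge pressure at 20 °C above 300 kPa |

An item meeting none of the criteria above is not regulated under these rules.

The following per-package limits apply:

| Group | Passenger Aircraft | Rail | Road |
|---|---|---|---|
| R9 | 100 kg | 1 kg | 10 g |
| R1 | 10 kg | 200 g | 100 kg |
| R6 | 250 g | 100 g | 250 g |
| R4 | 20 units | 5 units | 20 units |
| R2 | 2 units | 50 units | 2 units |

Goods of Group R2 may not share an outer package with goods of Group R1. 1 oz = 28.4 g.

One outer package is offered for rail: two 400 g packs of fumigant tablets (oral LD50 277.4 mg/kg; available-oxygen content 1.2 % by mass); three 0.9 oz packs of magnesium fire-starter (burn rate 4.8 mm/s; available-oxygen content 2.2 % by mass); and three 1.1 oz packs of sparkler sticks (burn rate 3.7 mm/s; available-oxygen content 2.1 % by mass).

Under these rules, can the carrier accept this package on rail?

Fumigant tablets: oral LD50 277.4 mg/kg < 300 mg/kg → Group R9 (Toxic).
Burn rate 4.8 mm/s meets the Group R1 criterion (Flammable Solid), so the magnesium fire-starter is Group R1.
The sparkler sticks have burn rate 3.7 mm/s, which is > 2 mm/s, so they are Group R1 (Flammable Solid).
Group R9 quantity: two 400 g packs = 800 g.
800 g ≤ 1 kg (rail limit, Group R9) — within limit.
Total Group R1: (three 0.9 oz packs = 76.68 g) + (three 1.1 oz packs = 93.72 g) = 170.4 g.
That is within the Group R1 rail limit of 200 g.
The segregation rule (Group R2 with Group R1) does not apply to Group R9 with Group R1.
Every hazard group is within its rail limit and no segregation rule is violated.

Yes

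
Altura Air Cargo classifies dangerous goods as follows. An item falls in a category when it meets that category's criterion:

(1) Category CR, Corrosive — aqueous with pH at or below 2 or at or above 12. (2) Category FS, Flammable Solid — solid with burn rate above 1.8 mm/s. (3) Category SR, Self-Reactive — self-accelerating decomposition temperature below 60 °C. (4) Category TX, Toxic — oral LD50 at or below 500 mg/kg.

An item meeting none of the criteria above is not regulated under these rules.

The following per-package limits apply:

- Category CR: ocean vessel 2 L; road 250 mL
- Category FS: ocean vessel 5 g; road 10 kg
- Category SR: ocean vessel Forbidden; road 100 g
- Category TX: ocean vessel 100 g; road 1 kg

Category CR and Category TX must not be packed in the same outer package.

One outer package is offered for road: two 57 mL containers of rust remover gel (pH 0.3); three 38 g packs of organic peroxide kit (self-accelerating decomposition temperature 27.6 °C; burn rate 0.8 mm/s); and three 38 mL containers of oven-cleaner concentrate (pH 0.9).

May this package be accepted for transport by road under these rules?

No

With pH 0.3 (≤ 2), the rust remover gel falls in Category CR.
Organic peroxide kit: self-accelerating decomposition temperature 27.6 °C < 60 °C → Category SR (Self-Reactive).
With pH 0.9 (≤ 2), the oven-cleaner concentrate falls in Category CR.
Category CR net quantity: (two 57 mL containers = 114 mL) + (three 38 mL containers = 114 mL) = 228 mL.
228 mL ≤ 250 mL (road limit, Category CR) — within limit.
Category SR quantity: three 38 g packs = 114 g.
114 g exceeds the road limit of 100 g for Category SR.
The segregation rule (Category CR with Category TX) does not apply to Category CR with Category SR.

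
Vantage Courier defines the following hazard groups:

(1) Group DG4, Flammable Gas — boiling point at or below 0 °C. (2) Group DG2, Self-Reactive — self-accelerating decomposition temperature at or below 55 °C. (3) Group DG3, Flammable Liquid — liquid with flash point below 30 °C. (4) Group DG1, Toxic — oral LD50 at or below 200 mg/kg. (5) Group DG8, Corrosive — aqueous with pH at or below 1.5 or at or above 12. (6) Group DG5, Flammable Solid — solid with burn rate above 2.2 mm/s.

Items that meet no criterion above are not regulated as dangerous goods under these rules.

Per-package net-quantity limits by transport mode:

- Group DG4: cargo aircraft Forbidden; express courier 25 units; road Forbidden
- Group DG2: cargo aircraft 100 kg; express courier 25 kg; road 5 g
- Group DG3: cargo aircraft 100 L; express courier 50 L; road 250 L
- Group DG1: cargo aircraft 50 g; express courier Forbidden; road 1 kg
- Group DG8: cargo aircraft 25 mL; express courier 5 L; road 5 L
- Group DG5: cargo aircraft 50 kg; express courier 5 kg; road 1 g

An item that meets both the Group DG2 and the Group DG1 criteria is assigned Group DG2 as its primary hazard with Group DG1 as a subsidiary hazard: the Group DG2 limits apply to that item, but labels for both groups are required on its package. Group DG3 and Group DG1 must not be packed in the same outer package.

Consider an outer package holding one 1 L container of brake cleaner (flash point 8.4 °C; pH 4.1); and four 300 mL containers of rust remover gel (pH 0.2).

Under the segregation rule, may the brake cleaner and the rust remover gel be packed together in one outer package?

Yes

With flash point 8.4 °C (< 30 °C), the brake cleaner falls in Group DG3.
The rust remover gel has pH 0.2, which is ≤ 1.5, so it is Group DG8 (Corrosive).
No segregation rule bars Group DG3 with Group DG8.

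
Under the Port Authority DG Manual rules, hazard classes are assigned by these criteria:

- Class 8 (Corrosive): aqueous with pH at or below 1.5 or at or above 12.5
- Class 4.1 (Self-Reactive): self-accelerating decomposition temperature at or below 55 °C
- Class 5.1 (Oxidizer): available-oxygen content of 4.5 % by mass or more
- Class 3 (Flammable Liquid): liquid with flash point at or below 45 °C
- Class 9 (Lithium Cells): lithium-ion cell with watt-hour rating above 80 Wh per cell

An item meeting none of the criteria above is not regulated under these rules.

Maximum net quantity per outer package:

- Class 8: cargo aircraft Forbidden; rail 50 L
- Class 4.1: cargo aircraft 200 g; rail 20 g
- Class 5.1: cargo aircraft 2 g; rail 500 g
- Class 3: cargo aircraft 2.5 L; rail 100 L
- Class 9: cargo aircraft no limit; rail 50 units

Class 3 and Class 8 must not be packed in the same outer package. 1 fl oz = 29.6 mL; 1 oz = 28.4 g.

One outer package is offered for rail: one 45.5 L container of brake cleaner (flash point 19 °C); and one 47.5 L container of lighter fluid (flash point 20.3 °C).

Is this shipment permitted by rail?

Brake cleaner: flash point 19 °C ≤ 45 °C → Class 3 (Flammable Liquid).
Flash point 20.3 °C meets the Class 3 criterion (Flammable Liquid), so the lighter fluid is Class 3.
Total Class 3: 45.5 L + 47.5 L = 93 L.
That is within the Class 3 rail limit of 100 L.

Yes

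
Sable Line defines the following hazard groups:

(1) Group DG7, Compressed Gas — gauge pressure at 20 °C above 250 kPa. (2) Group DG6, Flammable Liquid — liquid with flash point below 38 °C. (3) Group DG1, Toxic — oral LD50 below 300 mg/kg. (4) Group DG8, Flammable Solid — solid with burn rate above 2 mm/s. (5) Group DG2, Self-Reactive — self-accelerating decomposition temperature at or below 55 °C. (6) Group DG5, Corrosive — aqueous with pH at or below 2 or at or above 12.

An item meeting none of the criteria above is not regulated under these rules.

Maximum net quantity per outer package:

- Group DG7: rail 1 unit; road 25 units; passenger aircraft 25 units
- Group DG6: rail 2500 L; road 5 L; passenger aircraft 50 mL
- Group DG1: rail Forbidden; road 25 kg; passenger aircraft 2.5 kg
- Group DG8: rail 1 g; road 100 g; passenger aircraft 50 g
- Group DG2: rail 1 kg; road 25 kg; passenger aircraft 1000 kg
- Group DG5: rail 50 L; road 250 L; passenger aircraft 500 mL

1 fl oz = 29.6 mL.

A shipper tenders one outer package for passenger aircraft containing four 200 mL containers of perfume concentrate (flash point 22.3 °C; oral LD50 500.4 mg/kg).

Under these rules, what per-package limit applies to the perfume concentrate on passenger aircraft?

50 mL

Flash point 22.3 °C meets the Group DG6 criterion (Flammable Liquid), so the perfume concentrate is Group DG6.
The passenger aircraft limit for Group DG6 is 50 mL.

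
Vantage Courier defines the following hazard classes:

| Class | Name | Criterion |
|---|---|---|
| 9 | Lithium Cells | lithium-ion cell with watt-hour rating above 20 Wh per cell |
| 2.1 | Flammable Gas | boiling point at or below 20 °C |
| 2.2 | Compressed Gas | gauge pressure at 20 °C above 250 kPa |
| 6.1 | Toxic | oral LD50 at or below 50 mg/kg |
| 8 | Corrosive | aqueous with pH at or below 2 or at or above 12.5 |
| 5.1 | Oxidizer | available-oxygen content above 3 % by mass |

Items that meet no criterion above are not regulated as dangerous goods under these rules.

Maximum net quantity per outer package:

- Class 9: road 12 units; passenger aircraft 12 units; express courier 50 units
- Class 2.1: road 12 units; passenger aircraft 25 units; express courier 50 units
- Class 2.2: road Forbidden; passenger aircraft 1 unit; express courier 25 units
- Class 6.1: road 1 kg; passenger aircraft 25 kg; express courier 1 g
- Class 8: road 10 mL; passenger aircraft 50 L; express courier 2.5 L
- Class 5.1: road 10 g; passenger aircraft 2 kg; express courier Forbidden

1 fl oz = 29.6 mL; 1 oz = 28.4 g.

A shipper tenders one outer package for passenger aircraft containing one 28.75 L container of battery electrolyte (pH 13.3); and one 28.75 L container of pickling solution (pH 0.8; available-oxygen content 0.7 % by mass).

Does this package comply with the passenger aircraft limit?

No

pH 13.3 meets the Class 8 criterion (Corrosive), so the battery electrolyte is Class 8.
With pH 0.8 (≤ 2), the pickling solution falls in Class 8.
Class 8 net quantity: 28.75 L + 28.75 L = 57.5 L.
57.5 L > 50 L (passenger aircraft limit, Class 8) — over the limit.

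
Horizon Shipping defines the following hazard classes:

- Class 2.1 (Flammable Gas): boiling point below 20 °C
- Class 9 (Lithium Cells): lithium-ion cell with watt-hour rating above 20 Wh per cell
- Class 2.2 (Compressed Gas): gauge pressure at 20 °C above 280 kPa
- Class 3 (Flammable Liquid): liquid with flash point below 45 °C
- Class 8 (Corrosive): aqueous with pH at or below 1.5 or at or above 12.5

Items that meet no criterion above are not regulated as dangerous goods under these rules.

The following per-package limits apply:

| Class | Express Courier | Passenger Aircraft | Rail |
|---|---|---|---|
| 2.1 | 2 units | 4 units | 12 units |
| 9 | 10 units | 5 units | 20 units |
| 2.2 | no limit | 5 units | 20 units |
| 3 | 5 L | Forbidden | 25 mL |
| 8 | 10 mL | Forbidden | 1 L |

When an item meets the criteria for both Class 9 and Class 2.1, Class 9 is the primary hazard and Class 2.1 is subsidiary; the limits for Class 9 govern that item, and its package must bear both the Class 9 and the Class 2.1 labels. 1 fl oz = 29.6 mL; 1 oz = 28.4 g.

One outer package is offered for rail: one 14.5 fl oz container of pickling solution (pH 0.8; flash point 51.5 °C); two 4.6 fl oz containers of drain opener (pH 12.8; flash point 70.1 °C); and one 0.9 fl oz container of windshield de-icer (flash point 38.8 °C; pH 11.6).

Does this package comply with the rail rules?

pH 0.8 meets the Class 8 criterion (Corrosive), so the pickling solution is Class 8.
pH 12.8 meets the Class 8 criterion (Corrosive), so the drain opener is Class 8.
With flash point 38.8 °C (< 45 °C), the windshield de-icer falls in Class 3.
Class 8 net quantity: (one 14.5 fl oz container = 429.2 mL) + (two 4.6 fl oz containers = 272.32 mL) = 701.52 mL.
That is within the Class 8 rail limit of 1 L.
Class 3 quantity: one 0.9 fl oz container = 26.64 mL.
26.64 mL > 25 mL (rail limit, Class 3) — over the limit.

No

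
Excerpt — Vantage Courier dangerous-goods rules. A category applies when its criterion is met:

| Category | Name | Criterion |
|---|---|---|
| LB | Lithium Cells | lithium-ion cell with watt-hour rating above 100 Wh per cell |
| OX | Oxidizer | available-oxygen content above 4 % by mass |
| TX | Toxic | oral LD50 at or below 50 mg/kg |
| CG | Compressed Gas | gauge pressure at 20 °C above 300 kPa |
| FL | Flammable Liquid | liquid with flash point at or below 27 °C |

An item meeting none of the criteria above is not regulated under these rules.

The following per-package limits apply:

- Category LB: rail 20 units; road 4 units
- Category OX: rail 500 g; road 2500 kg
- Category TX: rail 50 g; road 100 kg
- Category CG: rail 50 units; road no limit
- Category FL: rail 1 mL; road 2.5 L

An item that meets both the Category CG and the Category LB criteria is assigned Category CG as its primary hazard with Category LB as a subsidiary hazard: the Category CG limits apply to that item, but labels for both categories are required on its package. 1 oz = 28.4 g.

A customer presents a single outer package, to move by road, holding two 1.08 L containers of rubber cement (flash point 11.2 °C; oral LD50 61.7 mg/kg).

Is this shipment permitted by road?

The rubber cement has flash point 11.2 °C, which is ≤ 27 °C, so it is Category FL (Flammable Liquid).
Category FL quantity: two 1.08 L containers = 2.16 L.
That is within the Category FL road limit of 2.5 L.

Yes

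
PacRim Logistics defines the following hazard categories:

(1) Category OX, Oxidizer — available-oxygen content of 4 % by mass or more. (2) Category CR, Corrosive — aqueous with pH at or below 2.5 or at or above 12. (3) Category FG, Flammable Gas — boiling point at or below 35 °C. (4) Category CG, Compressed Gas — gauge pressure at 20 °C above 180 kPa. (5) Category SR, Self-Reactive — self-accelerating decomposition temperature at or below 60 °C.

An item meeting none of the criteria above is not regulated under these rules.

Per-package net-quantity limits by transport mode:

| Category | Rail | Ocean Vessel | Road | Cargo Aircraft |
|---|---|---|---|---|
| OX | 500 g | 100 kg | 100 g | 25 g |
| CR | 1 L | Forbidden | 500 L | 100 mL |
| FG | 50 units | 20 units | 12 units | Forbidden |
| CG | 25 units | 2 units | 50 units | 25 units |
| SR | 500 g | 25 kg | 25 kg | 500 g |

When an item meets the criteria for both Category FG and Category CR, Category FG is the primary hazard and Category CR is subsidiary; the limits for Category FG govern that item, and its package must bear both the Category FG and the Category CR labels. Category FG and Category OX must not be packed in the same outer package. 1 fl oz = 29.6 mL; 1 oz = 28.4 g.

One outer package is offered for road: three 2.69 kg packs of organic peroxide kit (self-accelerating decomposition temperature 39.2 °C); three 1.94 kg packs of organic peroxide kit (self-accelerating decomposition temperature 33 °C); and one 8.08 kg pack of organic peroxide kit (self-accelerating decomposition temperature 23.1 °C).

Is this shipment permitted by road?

Yes

The organic peroxide kit has self-accelerating decomposition temperature 39.2 °C, which is ≤ 60 °C, so it is Category SR (Self-Reactive).
With self-accelerating decomposition temperature 33 °C (≤ 60 °C), the organic peroxide kit falls in Category SR.
With self-accelerating decomposition temperature 23.1 °C (≤ 60 °C), the organic peroxide kit falls in Category SR.
Category SR net quantity: (three 2.69 kg packs = 8.07 kg) + (three 1.94 kg packs = 5.82 kg) + 8.08 kg = 21.97 kg.
21.97 kg is within the road limit of 25 kg for Category SR.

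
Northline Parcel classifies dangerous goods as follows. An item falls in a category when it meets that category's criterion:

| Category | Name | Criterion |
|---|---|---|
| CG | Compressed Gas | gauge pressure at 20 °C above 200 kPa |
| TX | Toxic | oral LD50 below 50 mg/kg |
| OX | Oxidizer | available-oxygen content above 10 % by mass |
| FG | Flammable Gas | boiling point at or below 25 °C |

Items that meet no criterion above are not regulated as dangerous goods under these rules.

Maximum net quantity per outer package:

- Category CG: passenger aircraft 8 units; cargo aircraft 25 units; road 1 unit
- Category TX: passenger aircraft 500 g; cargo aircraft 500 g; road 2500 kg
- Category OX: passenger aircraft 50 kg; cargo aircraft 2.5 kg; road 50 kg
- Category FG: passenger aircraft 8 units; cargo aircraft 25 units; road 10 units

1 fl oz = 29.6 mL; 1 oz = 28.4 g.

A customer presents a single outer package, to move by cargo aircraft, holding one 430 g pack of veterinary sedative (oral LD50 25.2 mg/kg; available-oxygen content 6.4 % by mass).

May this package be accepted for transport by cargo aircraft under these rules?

The veterinary sedative has oral LD50 25.2 mg/kg, which is < 50 mg/kg, so it is Category TX (Toxic).
Category TX quantity: 430 g.
430 g ≤ 500 g (cargo aircraft limit, Category TX) — within limit.

Yes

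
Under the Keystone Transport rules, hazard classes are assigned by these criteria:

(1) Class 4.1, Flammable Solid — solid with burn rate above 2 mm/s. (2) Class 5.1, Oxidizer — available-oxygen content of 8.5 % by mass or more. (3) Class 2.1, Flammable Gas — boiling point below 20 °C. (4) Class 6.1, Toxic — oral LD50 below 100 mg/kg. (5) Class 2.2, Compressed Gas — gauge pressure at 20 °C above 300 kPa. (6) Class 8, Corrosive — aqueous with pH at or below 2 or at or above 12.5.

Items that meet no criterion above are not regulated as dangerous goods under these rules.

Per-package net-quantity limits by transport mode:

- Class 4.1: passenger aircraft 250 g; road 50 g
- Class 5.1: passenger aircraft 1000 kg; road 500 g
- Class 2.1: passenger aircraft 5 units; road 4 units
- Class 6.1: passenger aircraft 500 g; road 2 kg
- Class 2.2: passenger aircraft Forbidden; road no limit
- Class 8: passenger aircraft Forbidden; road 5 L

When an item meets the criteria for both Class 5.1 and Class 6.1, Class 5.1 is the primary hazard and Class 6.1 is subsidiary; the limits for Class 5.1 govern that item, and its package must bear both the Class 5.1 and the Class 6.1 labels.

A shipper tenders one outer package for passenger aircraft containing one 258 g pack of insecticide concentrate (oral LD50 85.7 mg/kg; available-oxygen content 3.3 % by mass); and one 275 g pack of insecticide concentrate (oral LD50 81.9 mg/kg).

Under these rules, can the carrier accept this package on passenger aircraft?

Insecticide concentrate: oral LD50 85.7 mg/kg < 100 mg/kg → Class 6.1 (Toxic).
The insecticide concentrate has oral LD50 81.9 mg/kg, which is < 100 mg/kg, so it is Class 6.1 (Toxic).
Class 6.1 net quantity: 258 g + 275 g = 533 g.
533 g > 500 g (passenger aircraft limit, Class 6.1) — over the limit.

No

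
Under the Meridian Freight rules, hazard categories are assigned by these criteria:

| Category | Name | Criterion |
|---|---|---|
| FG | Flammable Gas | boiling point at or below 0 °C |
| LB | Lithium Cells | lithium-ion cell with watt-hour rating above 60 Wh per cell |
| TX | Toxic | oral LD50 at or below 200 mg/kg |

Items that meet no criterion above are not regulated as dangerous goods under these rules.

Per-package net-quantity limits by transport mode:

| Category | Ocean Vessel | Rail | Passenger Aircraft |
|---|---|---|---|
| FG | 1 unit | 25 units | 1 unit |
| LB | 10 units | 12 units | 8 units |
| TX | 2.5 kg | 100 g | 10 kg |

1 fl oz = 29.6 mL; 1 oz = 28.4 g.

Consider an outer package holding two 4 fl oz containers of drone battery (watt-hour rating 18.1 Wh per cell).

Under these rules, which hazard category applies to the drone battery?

Not regulated

watt-hour rating 18.1 Wh per cell is not above 60 Wh per cell, so Category LB does not apply.
No criterion is met, so the item is not regulated.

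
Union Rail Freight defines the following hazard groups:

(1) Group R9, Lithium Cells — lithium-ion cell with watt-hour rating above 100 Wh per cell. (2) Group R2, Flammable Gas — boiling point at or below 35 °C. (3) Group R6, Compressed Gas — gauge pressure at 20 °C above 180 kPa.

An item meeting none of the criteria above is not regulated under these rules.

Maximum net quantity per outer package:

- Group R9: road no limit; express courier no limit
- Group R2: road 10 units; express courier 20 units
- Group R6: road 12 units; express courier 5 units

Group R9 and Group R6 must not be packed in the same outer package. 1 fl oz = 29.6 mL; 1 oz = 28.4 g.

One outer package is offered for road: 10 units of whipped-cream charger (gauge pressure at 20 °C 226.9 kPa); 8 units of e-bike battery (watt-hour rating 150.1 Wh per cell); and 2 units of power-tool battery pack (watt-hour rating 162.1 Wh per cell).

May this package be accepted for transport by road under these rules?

Gauge pressure at 20 °C 226.9 kPa meets the Group R6 criterion (Compressed Gas), so the whipped-cream charger is Group R6.
E-bike battery: watt-hour rating 150.1 Wh per cell > 100 Wh per cell → Group R9 (Lithium Cells).
The power-tool battery pack has watt-hour rating 162.1 Wh per cell, which is > 100 Wh per cell, so it is Group R9 (Lithium Cells).
Total Group R9: 8 units + 2 units = 10 units.
Group R9 has no per-package limit by road.
Group R6 quantity: 10 units.
10 units ≤ 12 units (road limit, Group R6) — within limit.
Group R9 and Group R6 may not share an outer package.

No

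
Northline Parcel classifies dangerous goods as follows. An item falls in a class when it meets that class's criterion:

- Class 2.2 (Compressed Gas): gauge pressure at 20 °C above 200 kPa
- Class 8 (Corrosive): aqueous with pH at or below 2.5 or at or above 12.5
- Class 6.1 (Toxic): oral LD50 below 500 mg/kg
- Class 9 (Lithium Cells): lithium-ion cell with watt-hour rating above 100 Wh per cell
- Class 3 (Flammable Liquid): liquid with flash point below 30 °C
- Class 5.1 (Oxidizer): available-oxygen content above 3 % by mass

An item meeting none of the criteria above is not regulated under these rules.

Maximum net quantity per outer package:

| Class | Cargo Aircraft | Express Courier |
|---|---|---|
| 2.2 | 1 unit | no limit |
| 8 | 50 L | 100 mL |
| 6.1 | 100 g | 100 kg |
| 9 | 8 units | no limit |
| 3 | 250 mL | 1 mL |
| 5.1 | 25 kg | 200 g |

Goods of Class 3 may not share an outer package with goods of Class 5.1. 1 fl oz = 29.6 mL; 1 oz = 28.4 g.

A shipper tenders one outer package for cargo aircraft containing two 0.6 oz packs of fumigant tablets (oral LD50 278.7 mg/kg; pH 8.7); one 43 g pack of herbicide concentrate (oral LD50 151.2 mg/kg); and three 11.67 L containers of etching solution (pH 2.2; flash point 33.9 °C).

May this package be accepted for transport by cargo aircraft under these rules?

Oral LD50 278.7 mg/kg meets the Class 6.1 criterion (Toxic), so the fumigant tablets are Class 6.1.
Oral LD50 151.2 mg/kg meets the Class 6.1 criterion (Toxic), so the herbicide concentrate is Class 6.1.
The etching solution has pH 2.2, which is ≤ 2.5, so it is Class 8 (Corrosive).
Class 6.1 net quantity: (two 0.6 oz packs = 34.08 g) + 43 g = 77.08 g.
77.08 g is within the cargo aircraft limit of 100 g for Class 6.1.
Class 8 quantity: three 11.67 L containers = 35.01 L.
35.01 L is within the cargo aircraft limit of 50 L for Class 8.
The segregation rule (Class 3 with Class 5.1) does not apply to Class 6.1 with Class 8.
Every hazard class is within its cargo aircraft limit and no segregation rule is violated.

Yes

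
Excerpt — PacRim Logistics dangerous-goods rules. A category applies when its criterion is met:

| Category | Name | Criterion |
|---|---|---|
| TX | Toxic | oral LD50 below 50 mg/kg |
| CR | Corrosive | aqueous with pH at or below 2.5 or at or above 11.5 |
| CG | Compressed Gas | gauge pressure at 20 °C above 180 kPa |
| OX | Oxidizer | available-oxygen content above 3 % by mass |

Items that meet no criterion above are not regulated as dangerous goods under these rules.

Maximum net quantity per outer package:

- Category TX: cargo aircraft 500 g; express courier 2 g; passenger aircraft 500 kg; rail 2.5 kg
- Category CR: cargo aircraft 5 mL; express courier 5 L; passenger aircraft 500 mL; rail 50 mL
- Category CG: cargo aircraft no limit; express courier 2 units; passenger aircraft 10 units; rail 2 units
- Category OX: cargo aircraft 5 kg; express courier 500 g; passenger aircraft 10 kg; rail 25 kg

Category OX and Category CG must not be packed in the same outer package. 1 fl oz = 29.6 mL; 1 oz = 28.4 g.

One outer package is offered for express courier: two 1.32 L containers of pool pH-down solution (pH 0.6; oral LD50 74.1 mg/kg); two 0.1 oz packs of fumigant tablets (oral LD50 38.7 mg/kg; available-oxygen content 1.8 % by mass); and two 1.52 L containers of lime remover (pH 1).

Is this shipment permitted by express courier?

No

Pool pH-down solution: pH 0.6 ≤ 2.5 → Category CR (Corrosive).
Oral LD50 38.7 mg/kg meets the Category TX criterion (Toxic), so the fumigant tablets are Category TX.
With pH 1 (≤ 2.5), the lime remover falls in Category CR.
Total Category CR: (two 1.32 L containers = 2.64 L) + (two 1.52 L containers = 3.04 L) = 5.68 L.
5.68 L exceeds the express courier limit of 5 L for Category CR.
Category TX quantity: two 0.1 oz packs = 5.68 g.
5.68 g > 2 g (express courier limit, Category TX) — over the limit.
The segregation rule (Category OX with Category CG) does not apply to Category CR with Category TX.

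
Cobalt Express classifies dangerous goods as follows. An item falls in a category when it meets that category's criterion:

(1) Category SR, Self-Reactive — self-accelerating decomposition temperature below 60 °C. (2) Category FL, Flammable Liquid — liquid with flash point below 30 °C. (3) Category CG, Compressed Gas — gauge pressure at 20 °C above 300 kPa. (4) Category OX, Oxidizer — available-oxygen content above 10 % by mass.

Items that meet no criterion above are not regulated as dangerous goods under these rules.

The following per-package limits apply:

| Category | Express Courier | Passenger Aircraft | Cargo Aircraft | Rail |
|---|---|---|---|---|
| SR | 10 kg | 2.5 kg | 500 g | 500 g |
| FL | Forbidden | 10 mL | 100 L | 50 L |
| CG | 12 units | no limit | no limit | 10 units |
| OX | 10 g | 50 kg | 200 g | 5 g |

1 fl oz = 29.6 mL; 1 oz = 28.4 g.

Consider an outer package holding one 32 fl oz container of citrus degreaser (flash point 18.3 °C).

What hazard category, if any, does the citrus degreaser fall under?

The citrus degreaser has flash point 18.3 °C, which is < 30 °C, so it is Category FL (Flammable Liquid).

Category FL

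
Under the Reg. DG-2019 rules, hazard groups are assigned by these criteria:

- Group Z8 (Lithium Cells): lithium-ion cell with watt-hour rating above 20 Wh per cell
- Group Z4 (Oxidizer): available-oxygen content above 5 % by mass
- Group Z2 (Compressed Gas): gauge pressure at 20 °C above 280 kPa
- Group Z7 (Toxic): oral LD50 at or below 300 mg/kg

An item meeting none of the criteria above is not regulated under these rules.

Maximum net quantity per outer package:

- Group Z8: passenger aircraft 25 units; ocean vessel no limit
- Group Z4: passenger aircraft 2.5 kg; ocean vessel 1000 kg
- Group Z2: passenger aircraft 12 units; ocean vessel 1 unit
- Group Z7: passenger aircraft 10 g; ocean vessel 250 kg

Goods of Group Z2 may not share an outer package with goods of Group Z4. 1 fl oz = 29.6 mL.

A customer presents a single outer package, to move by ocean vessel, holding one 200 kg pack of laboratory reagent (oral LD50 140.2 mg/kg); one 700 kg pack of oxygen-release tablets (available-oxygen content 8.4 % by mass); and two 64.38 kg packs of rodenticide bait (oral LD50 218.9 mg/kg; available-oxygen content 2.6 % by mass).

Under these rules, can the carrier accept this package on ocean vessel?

No

Laboratory reagent: oral LD50 140.2 mg/kg ≤ 300 mg/kg → Group Z7 (Toxic).
The oxygen-release tablets have available-oxygen content 8.4 % by mass, which is > 5 % by mass, so they are Group Z4 (Oxidizer).
Oral LD50 218.9 mg/kg meets the Group Z7 criterion (Toxic), so the rodenticide bait is Group Z7.
Total Group Z7: 200 kg + (two 64.38 kg packs = 128.76 kg) = 328.76 kg.
328.76 kg exceeds the ocean vessel limit of 250 kg for Group Z7.
Group Z4 quantity: 700 kg.
That is within the Group Z4 ocean vessel limit of 1000 kg.
The segregation rule (Group Z2 with Group Z4) does not apply to Group Z7 with Group Z4.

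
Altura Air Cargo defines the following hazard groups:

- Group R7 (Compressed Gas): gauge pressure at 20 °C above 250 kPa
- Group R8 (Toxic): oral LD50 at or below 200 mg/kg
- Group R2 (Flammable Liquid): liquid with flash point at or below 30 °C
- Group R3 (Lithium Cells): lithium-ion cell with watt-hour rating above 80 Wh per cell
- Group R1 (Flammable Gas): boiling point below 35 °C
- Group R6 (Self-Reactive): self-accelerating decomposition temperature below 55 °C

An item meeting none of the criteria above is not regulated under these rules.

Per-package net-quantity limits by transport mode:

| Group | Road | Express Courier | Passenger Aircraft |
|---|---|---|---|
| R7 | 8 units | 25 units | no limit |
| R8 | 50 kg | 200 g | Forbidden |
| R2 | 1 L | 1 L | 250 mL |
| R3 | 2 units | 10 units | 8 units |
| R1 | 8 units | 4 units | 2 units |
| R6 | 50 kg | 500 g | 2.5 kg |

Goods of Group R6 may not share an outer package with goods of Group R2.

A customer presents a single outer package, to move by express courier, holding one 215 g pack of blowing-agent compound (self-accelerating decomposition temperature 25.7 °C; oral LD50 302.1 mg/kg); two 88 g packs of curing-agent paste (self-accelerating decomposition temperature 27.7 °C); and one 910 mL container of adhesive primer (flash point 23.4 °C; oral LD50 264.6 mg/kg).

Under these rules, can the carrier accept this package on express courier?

The blowing-agent compound has self-accelerating decomposition temperature 25.7 °C, which is < 55 °C, so it is Group R6 (Self-Reactive).
Curing-agent paste: self-accelerating decomposition temperature 27.7 °C < 55 °C → Group R6 (Self-Reactive).
Adhesive primer: flash point 23.4 °C ≤ 30 °C → Group R2 (Flammable Liquid).
Group R6 net quantity: 215 g + (two 88 g packs = 176 g) = 391 g.
391 g is within the express courier limit of 500 g for Group R6.
Group R2 quantity: 910 mL.
That is within the Group R2 express courier limit of 1 L.
Group R6 and Group R2 may not share an outer package.

No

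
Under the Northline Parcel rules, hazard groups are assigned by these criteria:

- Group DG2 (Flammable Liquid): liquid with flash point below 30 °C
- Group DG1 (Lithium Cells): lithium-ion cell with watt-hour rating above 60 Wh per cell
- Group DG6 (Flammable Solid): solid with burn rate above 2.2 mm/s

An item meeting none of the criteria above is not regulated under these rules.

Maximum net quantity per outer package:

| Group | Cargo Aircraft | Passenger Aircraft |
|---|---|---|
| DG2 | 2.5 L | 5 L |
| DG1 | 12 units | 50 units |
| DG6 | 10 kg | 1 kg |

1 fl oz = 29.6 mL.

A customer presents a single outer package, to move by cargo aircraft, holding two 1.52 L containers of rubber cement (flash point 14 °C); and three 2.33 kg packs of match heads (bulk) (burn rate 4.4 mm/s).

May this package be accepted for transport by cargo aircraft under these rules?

No

With flash point 14 °C (< 30 °C), the rubber cement falls in Group DG2.
Match heads (bulk): burn rate 4.4 mm/s > 2.2 mm/s → Group DG6 (Flammable Solid).
Group DG6 quantity: three 2.33 kg packs = 6.99 kg.
6.99 kg ≤ 10 kg (cargo aircraft limit, Group DG6) — within limit.
Group DG2 quantity: two 1.52 L containers = 3.04 L.
3.04 L exceeds the cargo aircraft limit of 2.5 L for Group DG2.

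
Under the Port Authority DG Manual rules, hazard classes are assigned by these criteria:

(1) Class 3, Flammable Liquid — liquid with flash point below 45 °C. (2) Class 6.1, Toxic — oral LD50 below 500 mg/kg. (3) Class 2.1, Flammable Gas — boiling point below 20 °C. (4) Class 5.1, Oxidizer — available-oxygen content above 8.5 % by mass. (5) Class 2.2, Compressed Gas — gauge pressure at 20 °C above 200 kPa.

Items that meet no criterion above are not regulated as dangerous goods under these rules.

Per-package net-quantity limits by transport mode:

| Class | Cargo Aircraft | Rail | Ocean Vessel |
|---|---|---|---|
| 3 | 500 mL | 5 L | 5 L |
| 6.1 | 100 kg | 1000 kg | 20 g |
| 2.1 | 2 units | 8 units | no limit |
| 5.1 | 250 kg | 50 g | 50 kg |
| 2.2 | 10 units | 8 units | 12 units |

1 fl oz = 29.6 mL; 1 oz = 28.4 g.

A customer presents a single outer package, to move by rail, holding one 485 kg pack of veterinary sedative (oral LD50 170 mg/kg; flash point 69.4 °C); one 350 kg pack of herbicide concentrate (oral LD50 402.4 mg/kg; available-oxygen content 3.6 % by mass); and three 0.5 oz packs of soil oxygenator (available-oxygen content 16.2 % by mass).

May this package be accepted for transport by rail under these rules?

Veterinary sedative: oral LD50 170 mg/kg < 500 mg/kg → Class 6.1 (Toxic).
Herbicide concentrate: oral LD50 402.4 mg/kg < 500 mg/kg → Class 6.1 (Toxic).
Soil oxygenator: available-oxygen content 16.2 % by mass > 8.5 % by mass → Class 5.1 (Oxidizer).
Class 6.1 net quantity: 485 kg + 350 kg = 835 kg.
835 kg is within the rail limit of 1000 kg for Class 6.1.
Class 5.1 quantity: three 0.5 oz packs = 42.6 g.
42.6 g is within the rail limit of 50 g for Class 5.1.
Every hazard class is within its rail limit and no segregation rule is violated.

Yes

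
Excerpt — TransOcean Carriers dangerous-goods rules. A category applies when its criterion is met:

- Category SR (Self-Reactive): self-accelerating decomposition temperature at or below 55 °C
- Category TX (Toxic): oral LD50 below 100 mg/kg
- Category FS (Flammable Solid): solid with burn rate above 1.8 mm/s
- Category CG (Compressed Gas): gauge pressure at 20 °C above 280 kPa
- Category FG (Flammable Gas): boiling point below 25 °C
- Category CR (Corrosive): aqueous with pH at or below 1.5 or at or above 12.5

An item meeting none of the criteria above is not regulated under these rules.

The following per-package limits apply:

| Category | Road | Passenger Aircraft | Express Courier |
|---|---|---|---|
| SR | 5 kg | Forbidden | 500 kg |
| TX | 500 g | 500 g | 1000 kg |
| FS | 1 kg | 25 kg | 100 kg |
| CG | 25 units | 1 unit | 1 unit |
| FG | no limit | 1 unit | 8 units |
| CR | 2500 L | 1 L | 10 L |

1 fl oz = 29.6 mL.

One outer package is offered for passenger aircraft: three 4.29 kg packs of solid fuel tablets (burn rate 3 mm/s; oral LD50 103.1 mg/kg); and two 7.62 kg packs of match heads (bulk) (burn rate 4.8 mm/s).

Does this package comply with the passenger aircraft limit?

No

Burn rate 3 mm/s meets the Category FS criterion (Flammable Solid), so the solid fuel tablets are Category FS.
Match heads (bulk): burn rate 4.8 mm/s > 1.8 mm/s → Category FS (Flammable Solid).
Total Category FS: (three 4.29 kg packs = 12.87 kg) + (two 7.62 kg packs = 15.24 kg) = 28.11 kg.
28.11 kg exceeds the passenger aircraft limit of 25 kg for Category FS.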